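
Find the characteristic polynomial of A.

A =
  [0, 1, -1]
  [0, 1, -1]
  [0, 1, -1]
x^3

Expanding det(x·I − A) (e.g. by cofactor expansion or by noting that A is similar to its Jordan form J, which has the same characteristic polynomial as A) gives
  χ_A(x) = x^3
which factors as x^3. The eigenvalues (with algebraic multiplicities) are λ = 0 with multiplicity 3.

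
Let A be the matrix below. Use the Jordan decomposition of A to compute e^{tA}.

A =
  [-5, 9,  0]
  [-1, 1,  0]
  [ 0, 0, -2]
e^{tA} =
  [-3*t*exp(-2*t) + exp(-2*t), 9*t*exp(-2*t), 0]
  [-t*exp(-2*t), 3*t*exp(-2*t) + exp(-2*t), 0]
  [0, 0, exp(-2*t)]

Strategy: write A = P · J · P⁻¹ where J is a Jordan canonical form, so e^{tA} = P · e^{tJ} · P⁻¹, and e^{tJ} can be computed block-by-block.

A has Jordan form
J =
  [-2,  1,  0]
  [ 0, -2,  0]
  [ 0,  0, -2]
(up to reordering of blocks).

Per-block formulas:
  For a 1×1 block at λ = -2: exp(t · [-2]) = [e^(-2t)].
  For a 2×2 Jordan block J_2(-2): exp(t · J_2(-2)) = e^(-2t)·(I + t·N), where N is the 2×2 nilpotent shift.

After assembling e^{tJ} and conjugating by P, we get:

e^{tA} =
  [-3*t*exp(-2*t) + exp(-2*t), 9*t*exp(-2*t), 0]
  [-t*exp(-2*t), 3*t*exp(-2*t) + exp(-2*t), 0]
  [0, 0, exp(-2*t)]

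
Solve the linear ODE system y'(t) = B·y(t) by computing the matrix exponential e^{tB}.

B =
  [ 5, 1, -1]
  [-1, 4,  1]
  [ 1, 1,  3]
e^{tB} =
  [-t^2*exp(4*t)/2 + t*exp(4*t) + exp(4*t), t*exp(4*t), t^2*exp(4*t)/2 - t*exp(4*t)]
  [-t*exp(4*t), exp(4*t), t*exp(4*t)]
  [-t^2*exp(4*t)/2 + t*exp(4*t), t*exp(4*t), t^2*exp(4*t)/2 - t*exp(4*t) + exp(4*t)]

Strategy: write B = P · J · P⁻¹ where J is a Jordan canonical form, so e^{tB} = P · e^{tJ} · P⁻¹, and e^{tJ} can be computed block-by-block.

B has Jordan form
J =
  [4, 1, 0]
  [0, 4, 1]
  [0, 0, 4]
(up to reordering of blocks).

Per-block formulas:
  For a 3×3 Jordan block J_3(4): exp(t · J_3(4)) = e^(4t)·(I + t·N + (t^2/2)·N^2), where N is the 3×3 nilpotent shift.

After assembling e^{tJ} and conjugating by P, we get:

e^{tB} =
  [-t^2*exp(4*t)/2 + t*exp(4*t) + exp(4*t), t*exp(4*t), t^2*exp(4*t)/2 - t*exp(4*t)]
  [-t*exp(4*t), exp(4*t), t*exp(4*t)]
  [-t^2*exp(4*t)/2 + t*exp(4*t), t*exp(4*t), t^2*exp(4*t)/2 - t*exp(4*t) + exp(4*t)]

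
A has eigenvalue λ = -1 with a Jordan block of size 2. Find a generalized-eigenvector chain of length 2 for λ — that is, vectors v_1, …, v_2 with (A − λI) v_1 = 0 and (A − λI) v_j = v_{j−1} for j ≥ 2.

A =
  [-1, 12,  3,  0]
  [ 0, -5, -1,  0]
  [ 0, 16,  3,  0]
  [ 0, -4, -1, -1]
A Jordan chain for λ = -1 of length 2:
v_1 = (12, -4, 16, -4)ᵀ
v_2 = (0, 1, 0, 0)ᵀ

Let N = A − (-1)·I. We want v_2 with N^2 v_2 = 0 but N^1 v_2 ≠ 0; then v_{j-1} := N · v_j for j = 2, …, 2.

Pick v_2 = (0, 1, 0, 0)ᵀ.
Then v_1 = N · v_2 = (12, -4, 16, -4)ᵀ.

Sanity check: (A − (-1)·I) v_1 = (0, 0, 0, 0)ᵀ = 0. ✓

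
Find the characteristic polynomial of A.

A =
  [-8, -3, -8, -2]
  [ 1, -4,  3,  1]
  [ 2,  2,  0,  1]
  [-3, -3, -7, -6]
x^4 + 18*x^3 + 121*x^2 + 360*x + 400

Expanding det(x·I − A) (e.g. by cofactor expansion or by noting that A is similar to its Jordan form J, which has the same characteristic polynomial as A) gives
  χ_A(x) = x^4 + 18*x^3 + 121*x^2 + 360*x + 400
which factors as (x + 4)^2*(x + 5)^2. The eigenvalues (with algebraic multiplicities) are λ = -5 with multiplicity 2, λ = -4 with multiplicity 2.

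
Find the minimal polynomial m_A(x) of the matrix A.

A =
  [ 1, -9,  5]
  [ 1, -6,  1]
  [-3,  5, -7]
x^3 + 12*x^2 + 48*x + 64

The characteristic polynomial is χ_A(x) = (x + 4)^3, so the eigenvalues are known. The minimal polynomial is
  m_A(x) = Π_λ (x − λ)^{k_λ}
where k_λ is the size of the *largest* Jordan block for λ (equivalently, the smallest k with (A − λI)^k v = 0 for every generalised eigenvector v of λ).

  λ = -4: largest Jordan block has size 3, contributing (x + 4)^3

So m_A(x) = (x + 4)^3 = x^3 + 12*x^2 + 48*x + 64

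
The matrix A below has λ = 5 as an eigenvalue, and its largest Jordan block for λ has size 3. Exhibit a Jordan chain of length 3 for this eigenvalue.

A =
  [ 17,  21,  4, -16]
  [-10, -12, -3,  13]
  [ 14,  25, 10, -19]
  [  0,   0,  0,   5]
A Jordan chain for λ = 5 of length 3:
v_1 = (-10, 8, -12, 0)ᵀ
v_2 = (12, -10, 14, 0)ᵀ
v_3 = (1, 0, 0, 0)ᵀ

Let N = A − (5)·I. We want v_3 with N^3 v_3 = 0 but N^2 v_3 ≠ 0; then v_{j-1} := N · v_j for j = 3, …, 2.

Pick v_3 = (1, 0, 0, 0)ᵀ.
Then v_2 = N · v_3 = (12, -10, 14, 0)ᵀ.
Then v_1 = N · v_2 = (-10, 8, -12, 0)ᵀ.

Sanity check: (A − (5)·I) v_1 = (0, 0, 0, 0)ᵀ = 0. ✓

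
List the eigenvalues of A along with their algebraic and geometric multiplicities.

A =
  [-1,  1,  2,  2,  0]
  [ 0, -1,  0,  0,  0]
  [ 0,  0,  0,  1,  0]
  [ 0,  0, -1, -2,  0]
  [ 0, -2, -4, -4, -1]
λ = -1: alg = 5, geom = 3

Step 1 — factor the characteristic polynomial to read off the algebraic multiplicities:
  χ_A(x) = (x + 1)^5

Step 2 — compute geometric multiplicities via the rank-nullity identity g(λ) = n − rank(A − λI):
  rank(A − (-1)·I) = 2, so dim ker(A − (-1)·I) = n − 2 = 3

Summary:
  λ = -1: algebraic multiplicity = 5, geometric multiplicity = 3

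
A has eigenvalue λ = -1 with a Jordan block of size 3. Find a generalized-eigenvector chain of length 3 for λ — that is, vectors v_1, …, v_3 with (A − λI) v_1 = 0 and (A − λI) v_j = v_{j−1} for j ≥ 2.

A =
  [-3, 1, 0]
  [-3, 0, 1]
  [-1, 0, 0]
A Jordan chain for λ = -1 of length 3:
v_1 = (1, 2, 1)ᵀ
v_2 = (-2, -3, -1)ᵀ
v_3 = (1, 0, 0)ᵀ

Let N = A − (-1)·I. We want v_3 with N^3 v_3 = 0 but N^2 v_3 ≠ 0; then v_{j-1} := N · v_j for j = 3, …, 2.

Pick v_3 = (1, 0, 0)ᵀ.
Then v_2 = N · v_3 = (-2, -3, -1)ᵀ.
Then v_1 = N · v_2 = (1, 2, 1)ᵀ.

Sanity check: (A − (-1)·I) v_1 = (0, 0, 0)ᵀ = 0. ✓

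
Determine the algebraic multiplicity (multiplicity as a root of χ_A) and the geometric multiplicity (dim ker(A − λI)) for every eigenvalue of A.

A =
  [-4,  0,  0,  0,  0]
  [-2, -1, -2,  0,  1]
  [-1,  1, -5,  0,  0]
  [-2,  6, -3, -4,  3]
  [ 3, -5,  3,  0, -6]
λ = -4: alg = 5, geom = 2

Step 1 — factor the characteristic polynomial to read off the algebraic multiplicities:
  χ_A(x) = (x + 4)^5

Step 2 — compute geometric multiplicities via the rank-nullity identity g(λ) = n − rank(A − λI):
  rank(A − (-4)·I) = 3, so dim ker(A − (-4)·I) = n − 3 = 2

Summary:
  λ = -4: algebraic multiplicity = 5, geometric multiplicity = 2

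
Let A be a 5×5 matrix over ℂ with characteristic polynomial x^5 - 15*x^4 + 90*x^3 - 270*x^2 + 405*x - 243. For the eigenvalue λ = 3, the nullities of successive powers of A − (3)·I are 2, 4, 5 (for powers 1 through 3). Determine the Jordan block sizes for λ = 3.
Block sizes for λ = 3: [3, 2]

From the dimensions of kernels of powers, the number of Jordan blocks of size at least j is d_j − d_{j−1} where d_j = dim ker(N^j) (with d_0 = 0). Computing the differences gives [2, 2, 1].
The number of blocks of size exactly k is (#blocks of size ≥ k) − (#blocks of size ≥ k + 1), so the partition is: 1 block(s) of size 2, 1 block(s) of size 3.
In nonincreasing order the block sizes are [3, 2].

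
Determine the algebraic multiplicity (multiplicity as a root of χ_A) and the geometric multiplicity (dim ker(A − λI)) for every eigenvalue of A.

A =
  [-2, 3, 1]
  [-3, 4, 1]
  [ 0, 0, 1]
λ = 1: alg = 3, geom = 2

Step 1 — factor the characteristic polynomial to read off the algebraic multiplicities:
  χ_A(x) = (x - 1)^3

Step 2 — compute geometric multiplicities via the rank-nullity identity g(λ) = n − rank(A − λI):
  rank(A − (1)·I) = 1, so dim ker(A − (1)·I) = n − 1 = 2

Summary:
  λ = 1: algebraic multiplicity = 3, geometric multiplicity = 2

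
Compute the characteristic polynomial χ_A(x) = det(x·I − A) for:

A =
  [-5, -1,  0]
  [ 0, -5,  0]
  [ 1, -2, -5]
x^3 + 15*x^2 + 75*x + 125

Expanding det(x·I − A) (e.g. by cofactor expansion or by noting that A is similar to its Jordan form J, which has the same characteristic polynomial as A) gives
  χ_A(x) = x^3 + 15*x^2 + 75*x + 125
which factors as (x + 5)^3. The eigenvalues (with algebraic multiplicities) are λ = -5 with multiplicity 3.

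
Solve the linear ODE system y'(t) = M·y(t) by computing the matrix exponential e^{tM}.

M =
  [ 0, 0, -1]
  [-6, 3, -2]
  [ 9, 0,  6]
e^{tM} =
  [-3*t*exp(3*t) + exp(3*t), 0, -t*exp(3*t)]
  [-6*t*exp(3*t), exp(3*t), -2*t*exp(3*t)]
  [9*t*exp(3*t), 0, 3*t*exp(3*t) + exp(3*t)]

Strategy: write M = P · J · P⁻¹ where J is a Jordan canonical form, so e^{tM} = P · e^{tJ} · P⁻¹, and e^{tJ} can be computed block-by-block.

M has Jordan form
J =
  [3, 1, 0]
  [0, 3, 0]
  [0, 0, 3]
(up to reordering of blocks).

Per-block formulas:
  For a 2×2 Jordan block J_2(3): exp(t · J_2(3)) = e^(3t)·(I + t·N), where N is the 2×2 nilpotent shift.
  For a 1×1 block at λ = 3: exp(t · [3]) = [e^(3t)].

After assembling e^{tJ} and conjugating by P, we get:

e^{tM} =
  [-3*t*exp(3*t) + exp(3*t), 0, -t*exp(3*t)]
  [-6*t*exp(3*t), exp(3*t), -2*t*exp(3*t)]
  [9*t*exp(3*t), 0, 3*t*exp(3*t) + exp(3*t)]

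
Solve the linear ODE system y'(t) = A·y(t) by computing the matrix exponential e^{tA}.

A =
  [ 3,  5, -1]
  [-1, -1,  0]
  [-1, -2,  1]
e^{tA} =
  [2*t*exp(t) + exp(t), t^2*exp(t) + 5*t*exp(t), -t^2*exp(t) - t*exp(t)]
  [-t*exp(t), -t^2*exp(t)/2 - 2*t*exp(t) + exp(t), t^2*exp(t)/2]
  [-t*exp(t), -t^2*exp(t)/2 - 2*t*exp(t), t^2*exp(t)/2 + exp(t)]

Strategy: write A = P · J · P⁻¹ where J is a Jordan canonical form, so e^{tA} = P · e^{tJ} · P⁻¹, and e^{tJ} can be computed block-by-block.

A has Jordan form
J =
  [1, 1, 0]
  [0, 1, 1]
  [0, 0, 1]
(up to reordering of blocks).

Per-block formulas:
  For a 3×3 Jordan block J_3(1): exp(t · J_3(1)) = e^(1t)·(I + t·N + (t^2/2)·N^2), where N is the 3×3 nilpotent shift.

After assembling e^{tJ} and conjugating by P, we get:

e^{tA} =
  [2*t*exp(t) + exp(t), t^2*exp(t) + 5*t*exp(t), -t^2*exp(t) - t*exp(t)]
  [-t*exp(t), -t^2*exp(t)/2 - 2*t*exp(t) + exp(t), t^2*exp(t)/2]
  [-t*exp(t), -t^2*exp(t)/2 - 2*t*exp(t), t^2*exp(t)/2 + exp(t)]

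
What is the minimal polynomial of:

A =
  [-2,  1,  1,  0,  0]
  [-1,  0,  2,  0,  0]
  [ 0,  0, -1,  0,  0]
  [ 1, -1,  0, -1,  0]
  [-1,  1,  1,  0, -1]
x^3 + 3*x^2 + 3*x + 1

The characteristic polynomial is χ_A(x) = (x + 1)^5, so the eigenvalues are known. The minimal polynomial is
  m_A(x) = Π_λ (x − λ)^{k_λ}
where k_λ is the size of the *largest* Jordan block for λ (equivalently, the smallest k with (A − λI)^k v = 0 for every generalised eigenvector v of λ).

  λ = -1: largest Jordan block has size 3, contributing (x + 1)^3

So m_A(x) = (x + 1)^3 = x^3 + 3*x^2 + 3*x + 1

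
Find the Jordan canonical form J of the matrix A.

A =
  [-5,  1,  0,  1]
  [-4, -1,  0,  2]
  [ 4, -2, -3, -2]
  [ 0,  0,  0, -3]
J_2(-3) ⊕ J_1(-3) ⊕ J_1(-3)

The characteristic polynomial is
  det(x·I − A) = x^4 + 12*x^3 + 54*x^2 + 108*x + 81 = (x + 3)^4

Eigenvalues and multiplicities (the geometric multiplicity of λ is n − rank(A − λI), which equals the number of Jordan blocks for λ):
  λ = -3: algebraic multiplicity = 4, geometric multiplicity = 3

Determining the block sizes for each eigenvalue:
  λ = -3: 3 blocks summing to 4 forces exactly one block of size 2 and the rest size 1 → block sizes [2, 1, 1]

Assembling the blocks gives a Jordan form
J =
  [-3,  1,  0,  0]
  [ 0, -3,  0,  0]
  [ 0,  0, -3,  0]
  [ 0,  0,  0, -3]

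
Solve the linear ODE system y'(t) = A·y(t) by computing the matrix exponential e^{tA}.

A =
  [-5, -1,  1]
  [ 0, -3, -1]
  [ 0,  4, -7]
e^{tA} =
  [exp(-5*t), t^2*exp(-5*t) - t*exp(-5*t), -t^2*exp(-5*t)/2 + t*exp(-5*t)]
  [0, 2*t*exp(-5*t) + exp(-5*t), -t*exp(-5*t)]
  [0, 4*t*exp(-5*t), -2*t*exp(-5*t) + exp(-5*t)]

Strategy: write A = P · J · P⁻¹ where J is a Jordan canonical form, so e^{tA} = P · e^{tJ} · P⁻¹, and e^{tJ} can be computed block-by-block.

A has Jordan form
J =
  [-5,  1,  0]
  [ 0, -5,  1]
  [ 0,  0, -5]
(up to reordering of blocks).

Per-block formulas:
  For a 3×3 Jordan block J_3(-5): exp(t · J_3(-5)) = e^(-5t)·(I + t·N + (t^2/2)·N^2), where N is the 3×3 nilpotent shift.

After assembling e^{tJ} and conjugating by P, we get:

e^{tA} =
  [exp(-5*t), t^2*exp(-5*t) - t*exp(-5*t), -t^2*exp(-5*t)/2 + t*exp(-5*t)]
  [0, 2*t*exp(-5*t) + exp(-5*t), -t*exp(-5*t)]
  [0, 4*t*exp(-5*t), -2*t*exp(-5*t) + exp(-5*t)]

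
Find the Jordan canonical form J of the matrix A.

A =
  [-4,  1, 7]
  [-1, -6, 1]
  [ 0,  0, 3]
J_2(-5) ⊕ J_1(3)

The characteristic polynomial is
  det(x·I − A) = x^3 + 7*x^2 - 5*x - 75 = (x - 3)*(x + 5)^2

Eigenvalues and multiplicities (the geometric multiplicity of λ is n − rank(A − λI), which equals the number of Jordan blocks for λ):
  λ = -5: algebraic multiplicity = 2, geometric multiplicity = 1
  λ = 3: algebraic multiplicity = 1, geometric multiplicity = 1

Determining the block sizes for each eigenvalue:
  λ = -5: one block (gm = 1), so the single block has size am = 2 → block sizes [2]
  λ = 3: one block (gm = 1), so the single block has size am = 1 → block sizes [1]

Assembling the blocks gives a Jordan form
J =
  [-5,  1, 0]
  [ 0, -5, 0]
  [ 0,  0, 3]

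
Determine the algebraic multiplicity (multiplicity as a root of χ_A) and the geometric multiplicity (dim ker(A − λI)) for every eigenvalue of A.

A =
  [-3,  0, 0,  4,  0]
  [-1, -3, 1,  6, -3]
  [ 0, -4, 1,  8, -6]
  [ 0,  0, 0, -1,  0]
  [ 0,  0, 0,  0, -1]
λ = -3: alg = 1, geom = 1; λ = -1: alg = 4, geom = 3

Step 1 — factor the characteristic polynomial to read off the algebraic multiplicities:
  χ_A(x) = (x + 1)^4*(x + 3)

Step 2 — compute geometric multiplicities via the rank-nullity identity g(λ) = n − rank(A − λI):
  rank(A − (-3)·I) = 4, so dim ker(A − (-3)·I) = n − 4 = 1
  rank(A − (-1)·I) = 2, so dim ker(A − (-1)·I) = n − 2 = 3

Summary:
  λ = -3: algebraic multiplicity = 1, geometric multiplicity = 1
  λ = -1: algebraic multiplicity = 4, geometric multiplicity = 3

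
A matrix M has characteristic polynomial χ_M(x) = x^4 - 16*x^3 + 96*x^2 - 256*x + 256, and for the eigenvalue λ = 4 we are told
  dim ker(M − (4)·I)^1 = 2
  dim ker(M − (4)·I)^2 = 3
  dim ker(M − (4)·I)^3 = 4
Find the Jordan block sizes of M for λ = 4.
Block sizes for λ = 4: [3, 1]

From the dimensions of kernels of powers, the number of Jordan blocks of size at least j is d_j − d_{j−1} where d_j = dim ker(N^j) (with d_0 = 0). Computing the differences gives [2, 1, 1].
The number of blocks of size exactly k is (#blocks of size ≥ k) − (#blocks of size ≥ k + 1), so the partition is: 1 block(s) of size 1, 1 block(s) of size 3.
In nonincreasing order the block sizes are [3, 1].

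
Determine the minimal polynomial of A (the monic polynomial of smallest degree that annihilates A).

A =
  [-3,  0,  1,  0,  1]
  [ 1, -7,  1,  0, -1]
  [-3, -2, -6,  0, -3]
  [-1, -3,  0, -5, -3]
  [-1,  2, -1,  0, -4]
x^3 + 15*x^2 + 75*x + 125

The characteristic polynomial is χ_A(x) = (x + 5)^5, so the eigenvalues are known. The minimal polynomial is
  m_A(x) = Π_λ (x − λ)^{k_λ}
where k_λ is the size of the *largest* Jordan block for λ (equivalently, the smallest k with (A − λI)^k v = 0 for every generalised eigenvector v of λ).

  λ = -5: largest Jordan block has size 3, contributing (x + 5)^3

So m_A(x) = (x + 5)^3 = x^3 + 15*x^2 + 75*x + 125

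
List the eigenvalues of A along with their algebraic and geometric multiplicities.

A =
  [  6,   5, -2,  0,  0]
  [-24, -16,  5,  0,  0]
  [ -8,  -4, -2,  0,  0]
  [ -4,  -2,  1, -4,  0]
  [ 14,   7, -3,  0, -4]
λ = -4: alg = 5, geom = 3

Step 1 — factor the characteristic polynomial to read off the algebraic multiplicities:
  χ_A(x) = (x + 4)^5

Step 2 — compute geometric multiplicities via the rank-nullity identity g(λ) = n − rank(A − λI):
  rank(A − (-4)·I) = 2, so dim ker(A − (-4)·I) = n − 2 = 3

Summary:
  λ = -4: algebraic multiplicity = 5, geometric multiplicity = 3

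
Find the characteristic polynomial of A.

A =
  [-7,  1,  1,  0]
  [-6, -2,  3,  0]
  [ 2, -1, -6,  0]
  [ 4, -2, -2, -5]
x^4 + 20*x^3 + 150*x^2 + 500*x + 625

Expanding det(x·I − A) (e.g. by cofactor expansion or by noting that A is similar to its Jordan form J, which has the same characteristic polynomial as A) gives
  χ_A(x) = x^4 + 20*x^3 + 150*x^2 + 500*x + 625
which factors as (x + 5)^4. The eigenvalues (with algebraic multiplicities) are λ = -5 with multiplicity 4.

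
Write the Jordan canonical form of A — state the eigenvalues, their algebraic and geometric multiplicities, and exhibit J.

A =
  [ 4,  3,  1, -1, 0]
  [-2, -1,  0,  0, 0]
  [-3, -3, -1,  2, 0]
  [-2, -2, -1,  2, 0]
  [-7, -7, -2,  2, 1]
J_3(1) ⊕ J_1(1) ⊕ J_1(1)

The characteristic polynomial is
  det(x·I − A) = x^5 - 5*x^4 + 10*x^3 - 10*x^2 + 5*x - 1 = (x - 1)^5

Eigenvalues and multiplicities (the geometric multiplicity of λ is n − rank(A − λI), which equals the number of Jordan blocks for λ):
  λ = 1: algebraic multiplicity = 5, geometric multiplicity = 3

Determining the block sizes for each eigenvalue:
  λ = 1: with am = 5 and gm = 3, the partition is not yet determined (e.g. several partitions of 5 into 3 parts exist). Let N = A − (1)·I. Computing rank(N^1) = 2, rank(N^2) = 1, rank(N^3) = 0; the number of blocks of size ≥ j is rank(N^{j−1}) − rank(N^j), giving [3, 1, 1]. So we have 1 block(s) of size 3, 2 block(s) of size 1 → block sizes [3, 1, 1]

Assembling the blocks gives a Jordan form
J =
  [1, 1, 0, 0, 0]
  [0, 1, 1, 0, 0]
  [0, 0, 1, 0, 0]
  [0, 0, 0, 1, 0]
  [0, 0, 0, 0, 1]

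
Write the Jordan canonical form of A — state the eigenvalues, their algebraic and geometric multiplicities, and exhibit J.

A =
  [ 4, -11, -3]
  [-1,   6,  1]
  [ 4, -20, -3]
J_1(1) ⊕ J_2(3)

The characteristic polynomial is
  det(x·I − A) = x^3 - 7*x^2 + 15*x - 9 = (x - 3)^2*(x - 1)

Eigenvalues and multiplicities (the geometric multiplicity of λ is n − rank(A − λI), which equals the number of Jordan blocks for λ):
  λ = 1: algebraic multiplicity = 1, geometric multiplicity = 1
  λ = 3: algebraic multiplicity = 2, geometric multiplicity = 1

Determining the block sizes for each eigenvalue:
  λ = 1: one block (gm = 1), so the single block has size am = 1 → block sizes [1]
  λ = 3: one block (gm = 1), so the single block has size am = 2 → block sizes [2]

Assembling the blocks gives a Jordan form
J =
  [1, 0, 0]
  [0, 3, 1]
  [0, 0, 3]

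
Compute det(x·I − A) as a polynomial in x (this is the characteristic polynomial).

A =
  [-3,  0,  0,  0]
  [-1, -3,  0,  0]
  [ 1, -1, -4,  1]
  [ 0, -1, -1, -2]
x^4 + 12*x^3 + 54*x^2 + 108*x + 81

Expanding det(x·I − A) (e.g. by cofactor expansion or by noting that A is similar to its Jordan form J, which has the same characteristic polynomial as A) gives
  χ_A(x) = x^4 + 12*x^3 + 54*x^2 + 108*x + 81
which factors as (x + 3)^4. The eigenvalues (with algebraic multiplicities) are λ = -3 with multiplicity 4.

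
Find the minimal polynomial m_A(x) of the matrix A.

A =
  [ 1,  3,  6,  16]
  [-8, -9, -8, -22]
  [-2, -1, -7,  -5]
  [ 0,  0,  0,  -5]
x^2 + 10*x + 25

The characteristic polynomial is χ_A(x) = (x + 5)^4, so the eigenvalues are known. The minimal polynomial is
  m_A(x) = Π_λ (x − λ)^{k_λ}
where k_λ is the size of the *largest* Jordan block for λ (equivalently, the smallest k with (A − λI)^k v = 0 for every generalised eigenvector v of λ).

  λ = -5: largest Jordan block has size 2, contributing (x + 5)^2

So m_A(x) = (x + 5)^2 = x^2 + 10*x + 25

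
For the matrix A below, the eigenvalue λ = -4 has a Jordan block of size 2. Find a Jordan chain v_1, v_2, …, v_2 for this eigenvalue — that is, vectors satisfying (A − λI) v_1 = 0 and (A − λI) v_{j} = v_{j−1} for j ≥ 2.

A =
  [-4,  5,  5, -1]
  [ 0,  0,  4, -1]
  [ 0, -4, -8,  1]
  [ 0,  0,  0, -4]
A Jordan chain for λ = -4 of length 2:
v_1 = (5, 4, -4, 0)ᵀ
v_2 = (0, 1, 0, 0)ᵀ

Let N = A − (-4)·I. We want v_2 with N^2 v_2 = 0 but N^1 v_2 ≠ 0; then v_{j-1} := N · v_j for j = 2, …, 2.

Pick v_2 = (0, 1, 0, 0)ᵀ.
Then v_1 = N · v_2 = (5, 4, -4, 0)ᵀ.

Sanity check: (A − (-4)·I) v_1 = (0, 0, 0, 0)ᵀ = 0. ✓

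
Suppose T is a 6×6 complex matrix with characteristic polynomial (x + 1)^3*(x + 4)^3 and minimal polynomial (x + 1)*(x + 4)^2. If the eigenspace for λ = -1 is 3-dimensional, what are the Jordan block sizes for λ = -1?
Block sizes for λ = -1: [1, 1, 1]

Step 1 — from the characteristic polynomial, algebraic multiplicity of λ = -1 is 3. From dim ker(T − (-1)·I) = 3, there are exactly 3 Jordan blocks for λ = -1.
Step 2 — from the minimal polynomial, the factor (x + 1) tells us the largest block for λ = -1 has size 1.
Step 3 — with total size 3, 3 blocks, and largest block 1, the block sizes (in nonincreasing order) are [1, 1, 1].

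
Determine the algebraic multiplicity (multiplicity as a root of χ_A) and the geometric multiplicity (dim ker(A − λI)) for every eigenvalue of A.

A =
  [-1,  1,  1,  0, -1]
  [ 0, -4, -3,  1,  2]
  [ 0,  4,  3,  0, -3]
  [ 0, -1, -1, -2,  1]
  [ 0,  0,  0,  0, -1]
λ = -1: alg = 5, geom = 2

Step 1 — factor the characteristic polynomial to read off the algebraic multiplicities:
  χ_A(x) = (x + 1)^5

Step 2 — compute geometric multiplicities via the rank-nullity identity g(λ) = n − rank(A − λI):
  rank(A − (-1)·I) = 3, so dim ker(A − (-1)·I) = n − 3 = 2

Summary:
  λ = -1: algebraic multiplicity = 5, geometric multiplicity = 2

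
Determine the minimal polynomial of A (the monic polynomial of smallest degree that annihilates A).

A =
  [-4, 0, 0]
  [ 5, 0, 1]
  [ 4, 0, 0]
x^3 + 4*x^2

The characteristic polynomial is χ_A(x) = x^2*(x + 4), so the eigenvalues are known. The minimal polynomial is
  m_A(x) = Π_λ (x − λ)^{k_λ}
where k_λ is the size of the *largest* Jordan block for λ (equivalently, the smallest k with (A − λI)^k v = 0 for every generalised eigenvector v of λ).

  λ = -4: largest Jordan block has size 1, contributing (x + 4)
  λ = 0: largest Jordan block has size 2, contributing (x − 0)^2

So m_A(x) = x^2*(x + 4) = x^3 + 4*x^2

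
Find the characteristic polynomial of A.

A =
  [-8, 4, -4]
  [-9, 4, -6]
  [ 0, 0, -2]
x^3 + 6*x^2 + 12*x + 8

Expanding det(x·I − A) (e.g. by cofactor expansion or by noting that A is similar to its Jordan form J, which has the same characteristic polynomial as A) gives
  χ_A(x) = x^3 + 6*x^2 + 12*x + 8
which factors as (x + 2)^3. The eigenvalues (with algebraic multiplicities) are λ = -2 with multiplicity 3.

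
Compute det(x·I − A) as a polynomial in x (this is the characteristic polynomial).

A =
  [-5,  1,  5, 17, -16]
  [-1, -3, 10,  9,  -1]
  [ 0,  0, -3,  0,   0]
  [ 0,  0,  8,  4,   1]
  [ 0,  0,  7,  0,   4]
x^5 + 3*x^4 - 32*x^3 - 96*x^2 + 256*x + 768

Expanding det(x·I − A) (e.g. by cofactor expansion or by noting that A is similar to its Jordan form J, which has the same characteristic polynomial as A) gives
  χ_A(x) = x^5 + 3*x^4 - 32*x^3 - 96*x^2 + 256*x + 768
which factors as (x - 4)^2*(x + 3)*(x + 4)^2. The eigenvalues (with algebraic multiplicities) are λ = -4 with multiplicity 2, λ = -3 with multiplicity 1, λ = 4 with multiplicity 2.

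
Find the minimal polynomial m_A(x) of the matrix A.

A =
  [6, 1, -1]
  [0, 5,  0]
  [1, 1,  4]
x^2 - 10*x + 25

The characteristic polynomial is χ_A(x) = (x - 5)^3, so the eigenvalues are known. The minimal polynomial is
  m_A(x) = Π_λ (x − λ)^{k_λ}
where k_λ is the size of the *largest* Jordan block for λ (equivalently, the smallest k with (A − λI)^k v = 0 for every generalised eigenvector v of λ).

  λ = 5: largest Jordan block has size 2, contributing (x − 5)^2

So m_A(x) = (x - 5)^2 = x^2 - 10*x + 25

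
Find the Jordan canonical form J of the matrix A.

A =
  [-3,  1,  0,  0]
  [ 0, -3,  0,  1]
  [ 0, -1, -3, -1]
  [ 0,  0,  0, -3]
J_3(-3) ⊕ J_1(-3)

The characteristic polynomial is
  det(x·I − A) = x^4 + 12*x^3 + 54*x^2 + 108*x + 81 = (x + 3)^4

Eigenvalues and multiplicities (the geometric multiplicity of λ is n − rank(A − λI), which equals the number of Jordan blocks for λ):
  λ = -3: algebraic multiplicity = 4, geometric multiplicity = 2

Determining the block sizes for each eigenvalue:
  λ = -3: with am = 4 and gm = 2, the partition is not yet determined (e.g. several partitions of 4 into 2 parts exist). Let N = A − (-3)·I. Computing rank(N^1) = 2, rank(N^2) = 1, rank(N^3) = 0; the number of blocks of size ≥ j is rank(N^{j−1}) − rank(N^j), giving [2, 1, 1]. So we have 1 block(s) of size 3, 1 block(s) of size 1 → block sizes [3, 1]

Assembling the blocks gives a Jordan form
J =
  [-3,  1,  0,  0]
  [ 0, -3,  1,  0]
  [ 0,  0, -3,  0]
  [ 0,  0,  0, -3]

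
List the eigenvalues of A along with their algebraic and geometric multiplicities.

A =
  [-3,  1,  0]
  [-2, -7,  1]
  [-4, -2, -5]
λ = -5: alg = 3, geom = 1

Step 1 — factor the characteristic polynomial to read off the algebraic multiplicities:
  χ_A(x) = (x + 5)^3

Step 2 — compute geometric multiplicities via the rank-nullity identity g(λ) = n − rank(A − λI):
  rank(A − (-5)·I) = 2, so dim ker(A − (-5)·I) = n − 2 = 1

Summary:
  λ = -5: algebraic multiplicity = 3, geometric multiplicity = 1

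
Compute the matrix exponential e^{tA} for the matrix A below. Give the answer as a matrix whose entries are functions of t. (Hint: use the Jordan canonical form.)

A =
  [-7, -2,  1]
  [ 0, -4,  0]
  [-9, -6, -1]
e^{tA} =
  [-3*t*exp(-4*t) + exp(-4*t), -2*t*exp(-4*t), t*exp(-4*t)]
  [0, exp(-4*t), 0]
  [-9*t*exp(-4*t), -6*t*exp(-4*t), 3*t*exp(-4*t) + exp(-4*t)]

Strategy: write A = P · J · P⁻¹ where J is a Jordan canonical form, so e^{tA} = P · e^{tJ} · P⁻¹, and e^{tJ} can be computed block-by-block.

A has Jordan form
J =
  [-4,  1,  0]
  [ 0, -4,  0]
  [ 0,  0, -4]
(up to reordering of blocks).

Per-block formulas:
  For a 1×1 block at λ = -4: exp(t · [-4]) = [e^(-4t)].
  For a 2×2 Jordan block J_2(-4): exp(t · J_2(-4)) = e^(-4t)·(I + t·N), where N is the 2×2 nilpotent shift.

After assembling e^{tJ} and conjugating by P, we get:

e^{tA} =
  [-3*t*exp(-4*t) + exp(-4*t), -2*t*exp(-4*t), t*exp(-4*t)]
  [0, exp(-4*t), 0]
  [-9*t*exp(-4*t), -6*t*exp(-4*t), 3*t*exp(-4*t) + exp(-4*t)]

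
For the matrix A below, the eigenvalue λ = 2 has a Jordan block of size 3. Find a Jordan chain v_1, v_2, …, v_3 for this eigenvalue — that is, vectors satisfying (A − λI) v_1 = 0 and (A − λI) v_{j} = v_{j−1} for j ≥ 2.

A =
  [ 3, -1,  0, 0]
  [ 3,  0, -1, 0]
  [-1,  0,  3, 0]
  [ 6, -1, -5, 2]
A Jordan chain for λ = 2 of length 3:
v_1 = (-2, -2, -2, 8)ᵀ
v_2 = (1, 3, -1, 6)ᵀ
v_3 = (1, 0, 0, 0)ᵀ

Let N = A − (2)·I. We want v_3 with N^3 v_3 = 0 but N^2 v_3 ≠ 0; then v_{j-1} := N · v_j for j = 3, …, 2.

Pick v_3 = (1, 0, 0, 0)ᵀ.
Then v_2 = N · v_3 = (1, 3, -1, 6)ᵀ.
Then v_1 = N · v_2 = (-2, -2, -2, 8)ᵀ.

Sanity check: (A − (2)·I) v_1 = (0, 0, 0, 0)ᵀ = 0. ✓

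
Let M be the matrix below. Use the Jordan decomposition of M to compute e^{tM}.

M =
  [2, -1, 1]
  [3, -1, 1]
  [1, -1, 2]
e^{tM} =
  [-t^2*exp(t)/2 + t*exp(t) + exp(t), -t*exp(t), t^2*exp(t)/2 + t*exp(t)]
  [-t^2*exp(t) + 3*t*exp(t), -2*t*exp(t) + exp(t), t^2*exp(t) + t*exp(t)]
  [-t^2*exp(t)/2 + t*exp(t), -t*exp(t), t^2*exp(t)/2 + t*exp(t) + exp(t)]

Strategy: write M = P · J · P⁻¹ where J is a Jordan canonical form, so e^{tM} = P · e^{tJ} · P⁻¹, and e^{tJ} can be computed block-by-block.

M has Jordan form
J =
  [1, 1, 0]
  [0, 1, 1]
  [0, 0, 1]
(up to reordering of blocks).

Per-block formulas:
  For a 3×3 Jordan block J_3(1): exp(t · J_3(1)) = e^(1t)·(I + t·N + (t^2/2)·N^2), where N is the 3×3 nilpotent shift.

After assembling e^{tJ} and conjugating by P, we get:

e^{tM} =
  [-t^2*exp(t)/2 + t*exp(t) + exp(t), -t*exp(t), t^2*exp(t)/2 + t*exp(t)]
  [-t^2*exp(t) + 3*t*exp(t), -2*t*exp(t) + exp(t), t^2*exp(t) + t*exp(t)]
  [-t^2*exp(t)/2 + t*exp(t), -t*exp(t), t^2*exp(t)/2 + t*exp(t) + exp(t)]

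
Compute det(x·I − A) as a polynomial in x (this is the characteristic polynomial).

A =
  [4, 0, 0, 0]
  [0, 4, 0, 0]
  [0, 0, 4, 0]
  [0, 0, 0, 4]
x^4 - 16*x^3 + 96*x^2 - 256*x + 256

Expanding det(x·I − A) (e.g. by cofactor expansion or by noting that A is similar to its Jordan form J, which has the same characteristic polynomial as A) gives
  χ_A(x) = x^4 - 16*x^3 + 96*x^2 - 256*x + 256
which factors as (x - 4)^4. The eigenvalues (with algebraic multiplicities) are λ = 4 with multiplicity 4.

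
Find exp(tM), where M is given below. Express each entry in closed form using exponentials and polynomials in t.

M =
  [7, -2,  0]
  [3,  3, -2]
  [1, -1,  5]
e^{tM} =
  [-t^2*exp(5*t) + 2*t*exp(5*t) + exp(5*t), -2*t*exp(5*t), 2*t^2*exp(5*t)]
  [-t^2*exp(5*t) + 3*t*exp(5*t), -2*t*exp(5*t) + exp(5*t), 2*t^2*exp(5*t) - 2*t*exp(5*t)]
  [-t^2*exp(5*t)/2 + t*exp(5*t), -t*exp(5*t), t^2*exp(5*t) + exp(5*t)]

Strategy: write M = P · J · P⁻¹ where J is a Jordan canonical form, so e^{tM} = P · e^{tJ} · P⁻¹, and e^{tJ} can be computed block-by-block.

M has Jordan form
J =
  [5, 1, 0]
  [0, 5, 1]
  [0, 0, 5]
(up to reordering of blocks).

Per-block formulas:
  For a 3×3 Jordan block J_3(5): exp(t · J_3(5)) = e^(5t)·(I + t·N + (t^2/2)·N^2), where N is the 3×3 nilpotent shift.

After assembling e^{tJ} and conjugating by P, we get:

e^{tM} =
  [-t^2*exp(5*t) + 2*t*exp(5*t) + exp(5*t), -2*t*exp(5*t), 2*t^2*exp(5*t)]
  [-t^2*exp(5*t) + 3*t*exp(5*t), -2*t*exp(5*t) + exp(5*t), 2*t^2*exp(5*t) - 2*t*exp(5*t)]
  [-t^2*exp(5*t)/2 + t*exp(5*t), -t*exp(5*t), t^2*exp(5*t) + exp(5*t)]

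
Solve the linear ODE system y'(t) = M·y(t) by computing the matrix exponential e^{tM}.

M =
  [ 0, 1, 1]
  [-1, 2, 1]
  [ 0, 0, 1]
e^{tM} =
  [-t*exp(t) + exp(t), t*exp(t), t*exp(t)]
  [-t*exp(t), t*exp(t) + exp(t), t*exp(t)]
  [0, 0, exp(t)]

Strategy: write M = P · J · P⁻¹ where J is a Jordan canonical form, so e^{tM} = P · e^{tJ} · P⁻¹, and e^{tJ} can be computed block-by-block.

M has Jordan form
J =
  [1, 1, 0]
  [0, 1, 0]
  [0, 0, 1]
(up to reordering of blocks).

Per-block formulas:
  For a 1×1 block at λ = 1: exp(t · [1]) = [e^(1t)].
  For a 2×2 Jordan block J_2(1): exp(t · J_2(1)) = e^(1t)·(I + t·N), where N is the 2×2 nilpotent shift.

After assembling e^{tJ} and conjugating by P, we get:

e^{tM} =
  [-t*exp(t) + exp(t), t*exp(t), t*exp(t)]
  [-t*exp(t), t*exp(t) + exp(t), t*exp(t)]
  [0, 0, exp(t)]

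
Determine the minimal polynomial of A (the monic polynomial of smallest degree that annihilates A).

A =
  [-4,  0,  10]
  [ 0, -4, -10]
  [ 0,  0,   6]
x^2 - 2*x - 24

The characteristic polynomial is χ_A(x) = (x - 6)*(x + 4)^2, so the eigenvalues are known. The minimal polynomial is
  m_A(x) = Π_λ (x − λ)^{k_λ}
where k_λ is the size of the *largest* Jordan block for λ (equivalently, the smallest k with (A − λI)^k v = 0 for every generalised eigenvector v of λ).

  λ = -4: largest Jordan block has size 1, contributing (x + 4)
  λ = 6: largest Jordan block has size 1, contributing (x − 6)

So m_A(x) = (x - 6)*(x + 4) = x^2 - 2*x - 24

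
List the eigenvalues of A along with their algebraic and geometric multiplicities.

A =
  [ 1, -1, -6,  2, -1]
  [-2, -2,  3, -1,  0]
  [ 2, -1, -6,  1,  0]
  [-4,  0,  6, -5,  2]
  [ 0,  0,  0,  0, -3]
λ = -3: alg = 5, geom = 3

Step 1 — factor the characteristic polynomial to read off the algebraic multiplicities:
  χ_A(x) = (x + 3)^5

Step 2 — compute geometric multiplicities via the rank-nullity identity g(λ) = n − rank(A − λI):
  rank(A − (-3)·I) = 2, so dim ker(A − (-3)·I) = n − 2 = 3

Summary:
  λ = -3: algebraic multiplicity = 5, geometric multiplicity = 3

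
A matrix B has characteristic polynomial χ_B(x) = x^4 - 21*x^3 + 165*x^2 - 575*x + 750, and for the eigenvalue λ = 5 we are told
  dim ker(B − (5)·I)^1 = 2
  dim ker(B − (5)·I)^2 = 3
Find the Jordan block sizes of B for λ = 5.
Block sizes for λ = 5: [2, 1]

From the dimensions of kernels of powers, the number of Jordan blocks of size at least j is d_j − d_{j−1} where d_j = dim ker(N^j) (with d_0 = 0). Computing the differences gives [2, 1].
The number of blocks of size exactly k is (#blocks of size ≥ k) − (#blocks of size ≥ k + 1), so the partition is: 1 block(s) of size 1, 1 block(s) of size 2.
In nonincreasing order the block sizes are [2, 1].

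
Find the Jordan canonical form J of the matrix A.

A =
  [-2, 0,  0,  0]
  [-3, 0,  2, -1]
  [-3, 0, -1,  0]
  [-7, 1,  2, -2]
J_1(-2) ⊕ J_2(-1) ⊕ J_1(-1)

The characteristic polynomial is
  det(x·I − A) = x^4 + 5*x^3 + 9*x^2 + 7*x + 2 = (x + 1)^3*(x + 2)

Eigenvalues and multiplicities (the geometric multiplicity of λ is n − rank(A − λI), which equals the number of Jordan blocks for λ):
  λ = -2: algebraic multiplicity = 1, geometric multiplicity = 1
  λ = -1: algebraic multiplicity = 3, geometric multiplicity = 2

Determining the block sizes for each eigenvalue:
  λ = -2: one block (gm = 1), so the single block has size am = 1 → block sizes [1]
  λ = -1: 2 blocks summing to 3 forces exactly one block of size 2 and the rest size 1 → block sizes [2, 1]

Assembling the blocks gives a Jordan form
J =
  [-2,  0,  0,  0]
  [ 0, -1,  1,  0]
  [ 0,  0, -1,  0]
  [ 0,  0,  0, -1]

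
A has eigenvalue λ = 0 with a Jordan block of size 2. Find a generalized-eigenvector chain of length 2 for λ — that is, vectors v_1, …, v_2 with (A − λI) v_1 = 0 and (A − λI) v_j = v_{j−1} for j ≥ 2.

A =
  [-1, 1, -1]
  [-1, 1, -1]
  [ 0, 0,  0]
A Jordan chain for λ = 0 of length 2:
v_1 = (-1, -1, 0)ᵀ
v_2 = (1, 0, 0)ᵀ

Let N = A − (0)·I. We want v_2 with N^2 v_2 = 0 but N^1 v_2 ≠ 0; then v_{j-1} := N · v_j for j = 2, …, 2.

Pick v_2 = (1, 0, 0)ᵀ.
Then v_1 = N · v_2 = (-1, -1, 0)ᵀ.

Sanity check: (A − (0)·I) v_1 = (0, 0, 0)ᵀ = 0. ✓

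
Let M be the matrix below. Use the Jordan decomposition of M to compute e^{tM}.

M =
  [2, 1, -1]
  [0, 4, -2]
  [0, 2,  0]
e^{tM} =
  [exp(2*t), t*exp(2*t), -t*exp(2*t)]
  [0, 2*t*exp(2*t) + exp(2*t), -2*t*exp(2*t)]
  [0, 2*t*exp(2*t), -2*t*exp(2*t) + exp(2*t)]

Strategy: write M = P · J · P⁻¹ where J is a Jordan canonical form, so e^{tM} = P · e^{tJ} · P⁻¹, and e^{tJ} can be computed block-by-block.

M has Jordan form
J =
  [2, 1, 0]
  [0, 2, 0]
  [0, 0, 2]
(up to reordering of blocks).

Per-block formulas:
  For a 1×1 block at λ = 2: exp(t · [2]) = [e^(2t)].
  For a 2×2 Jordan block J_2(2): exp(t · J_2(2)) = e^(2t)·(I + t·N), where N is the 2×2 nilpotent shift.

After assembling e^{tJ} and conjugating by P, we get:

e^{tM} =
  [exp(2*t), t*exp(2*t), -t*exp(2*t)]
  [0, 2*t*exp(2*t) + exp(2*t), -2*t*exp(2*t)]
  [0, 2*t*exp(2*t), -2*t*exp(2*t) + exp(2*t)]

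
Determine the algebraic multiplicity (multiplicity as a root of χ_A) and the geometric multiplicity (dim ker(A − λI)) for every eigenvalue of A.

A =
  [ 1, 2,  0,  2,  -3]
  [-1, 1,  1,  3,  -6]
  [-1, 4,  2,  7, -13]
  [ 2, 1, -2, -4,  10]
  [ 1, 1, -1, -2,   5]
λ = 1: alg = 5, geom = 2

Step 1 — factor the characteristic polynomial to read off the algebraic multiplicities:
  χ_A(x) = (x - 1)^5

Step 2 — compute geometric multiplicities via the rank-nullity identity g(λ) = n − rank(A − λI):
  rank(A − (1)·I) = 3, so dim ker(A − (1)·I) = n − 3 = 2

Summary:
  λ = 1: algebraic multiplicity = 5, geometric multiplicity = 2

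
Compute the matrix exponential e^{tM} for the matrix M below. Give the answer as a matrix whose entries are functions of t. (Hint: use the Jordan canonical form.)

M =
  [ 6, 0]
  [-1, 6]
e^{tM} =
  [exp(6*t), 0]
  [-t*exp(6*t), exp(6*t)]

Strategy: write M = P · J · P⁻¹ where J is a Jordan canonical form, so e^{tM} = P · e^{tJ} · P⁻¹, and e^{tJ} can be computed block-by-block.

M has Jordan form
J =
  [6, 1]
  [0, 6]
(up to reordering of blocks).

Per-block formulas:
  For a 2×2 Jordan block J_2(6): exp(t · J_2(6)) = e^(6t)·(I + t·N), where N is the 2×2 nilpotent shift.

After assembling e^{tJ} and conjugating by P, we get:

e^{tM} =
  [exp(6*t), 0]
  [-t*exp(6*t), exp(6*t)]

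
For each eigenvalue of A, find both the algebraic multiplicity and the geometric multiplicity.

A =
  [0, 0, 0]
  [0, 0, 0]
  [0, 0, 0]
λ = 0: alg = 3, geom = 3

Step 1 — factor the characteristic polynomial to read off the algebraic multiplicities:
  χ_A(x) = x^3

Step 2 — compute geometric multiplicities via the rank-nullity identity g(λ) = n − rank(A − λI):
  rank(A − (0)·I) = 0, so dim ker(A − (0)·I) = n − 0 = 3

Summary:
  λ = 0: algebraic multiplicity = 3, geometric multiplicity = 3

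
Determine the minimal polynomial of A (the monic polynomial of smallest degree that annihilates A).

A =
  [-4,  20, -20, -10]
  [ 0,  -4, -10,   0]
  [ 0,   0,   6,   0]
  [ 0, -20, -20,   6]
x^2 - 2*x - 24

The characteristic polynomial is χ_A(x) = (x - 6)^2*(x + 4)^2, so the eigenvalues are known. The minimal polynomial is
  m_A(x) = Π_λ (x − λ)^{k_λ}
where k_λ is the size of the *largest* Jordan block for λ (equivalently, the smallest k with (A − λI)^k v = 0 for every generalised eigenvector v of λ).

  λ = -4: largest Jordan block has size 1, contributing (x + 4)
  λ = 6: largest Jordan block has size 1, contributing (x − 6)

So m_A(x) = (x - 6)*(x + 4) = x^2 - 2*x - 24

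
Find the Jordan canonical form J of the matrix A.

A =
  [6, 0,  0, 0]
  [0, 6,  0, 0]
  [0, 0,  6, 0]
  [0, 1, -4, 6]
J_2(6) ⊕ J_1(6) ⊕ J_1(6)

The characteristic polynomial is
  det(x·I − A) = x^4 - 24*x^3 + 216*x^2 - 864*x + 1296 = (x - 6)^4

Eigenvalues and multiplicities (the geometric multiplicity of λ is n − rank(A − λI), which equals the number of Jordan blocks for λ):
  λ = 6: algebraic multiplicity = 4, geometric multiplicity = 3

Determining the block sizes for each eigenvalue:
  λ = 6: 3 blocks summing to 4 forces exactly one block of size 2 and the rest size 1 → block sizes [2, 1, 1]

Assembling the blocks gives a Jordan form
J =
  [6, 1, 0, 0]
  [0, 6, 0, 0]
  [0, 0, 6, 0]
  [0, 0, 0, 6]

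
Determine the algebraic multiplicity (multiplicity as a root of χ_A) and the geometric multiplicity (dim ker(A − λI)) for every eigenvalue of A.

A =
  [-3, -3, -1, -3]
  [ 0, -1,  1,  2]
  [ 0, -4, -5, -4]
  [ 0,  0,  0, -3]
λ = -3: alg = 4, geom = 2

Step 1 — factor the characteristic polynomial to read off the algebraic multiplicities:
  χ_A(x) = (x + 3)^4

Step 2 — compute geometric multiplicities via the rank-nullity identity g(λ) = n − rank(A − λI):
  rank(A − (-3)·I) = 2, so dim ker(A − (-3)·I) = n − 2 = 2

Summary:
  λ = -3: algebraic multiplicity = 4, geometric multiplicity = 2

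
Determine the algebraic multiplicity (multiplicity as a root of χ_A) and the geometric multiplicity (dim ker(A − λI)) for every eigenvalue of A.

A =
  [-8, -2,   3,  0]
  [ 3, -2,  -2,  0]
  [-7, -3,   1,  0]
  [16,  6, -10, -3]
λ = -3: alg = 4, geom = 2

Step 1 — factor the characteristic polynomial to read off the algebraic multiplicities:
  χ_A(x) = (x + 3)^4

Step 2 — compute geometric multiplicities via the rank-nullity identity g(λ) = n − rank(A − λI):
  rank(A − (-3)·I) = 2, so dim ker(A − (-3)·I) = n − 2 = 2

Summary:
  λ = -3: algebraic multiplicity = 4, geometric multiplicity = 2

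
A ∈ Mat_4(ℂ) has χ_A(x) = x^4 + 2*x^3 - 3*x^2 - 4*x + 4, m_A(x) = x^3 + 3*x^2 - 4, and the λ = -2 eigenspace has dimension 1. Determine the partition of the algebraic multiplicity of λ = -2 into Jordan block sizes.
Block sizes for λ = -2: [2]

Step 1 — from the characteristic polynomial, algebraic multiplicity of λ = -2 is 2. From dim ker(A − (-2)·I) = 1, there are exactly 1 Jordan blocks for λ = -2.
Step 2 — from the minimal polynomial, the factor (x + 2)^2 tells us the largest block for λ = -2 has size 2.
Step 3 — with total size 2, 1 blocks, and largest block 2, the block sizes (in nonincreasing order) are [2].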